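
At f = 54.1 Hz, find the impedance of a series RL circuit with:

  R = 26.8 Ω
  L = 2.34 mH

Step 1 — Angular frequency: ω = 2π·f = 2π·54.1 = 339.9 rad/s.
Step 2 — Component impedances:
  R: Z = R = 26.8 Ω
  L: Z = jωL = j·339.9·0.00234 = 0 + j0.7954 Ω
Step 3 — Series combination: Z_total = R + L = 26.8 + j0.7954 Ω = 26.81∠1.7° Ω.

Z = 26.8 + j0.7954 Ω = 26.81∠1.7° Ω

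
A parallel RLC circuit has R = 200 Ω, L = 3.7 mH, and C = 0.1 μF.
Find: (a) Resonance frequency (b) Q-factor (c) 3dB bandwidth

Step 1 — Resonance: ω₀ = 1/√(LC) = 1/√(0.0037·1e-07) = 5.199e+04 rad/s.
Step 2 — f₀ = ω₀/(2π) = 8274 Hz.
Step 3 — Parallel Q: Q = R/(ω₀L) = 200/(5.199e+04·0.0037) = 1.04.
Step 4 — Bandwidth: Δω = ω₀/Q = 5e+04 rad/s; BW = Δω/(2π) = 7958 Hz.

(a) f₀ = 8274 Hz  (b) Q = 1.04  (c) BW = 7958 Hz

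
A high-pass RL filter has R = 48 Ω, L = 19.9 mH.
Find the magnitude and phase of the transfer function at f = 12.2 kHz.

Step 1 — Angular frequency: ω = 2π·1.22e+04 = 7.665e+04 rad/s.
Step 2 — Transfer function: H(jω) = jωL/(R + jωL).
Step 3 — Numerator jωL = j·1525; denominator R + jωL = 48 + j1525.
Step 4 — H = 0.999 + j0.03144.
Step 5 — Magnitude: |H| = 0.9995 (-0.0 dB); phase: φ = 1.8°.

|H| = 0.9995 (-0.0 dB), φ = 1.8°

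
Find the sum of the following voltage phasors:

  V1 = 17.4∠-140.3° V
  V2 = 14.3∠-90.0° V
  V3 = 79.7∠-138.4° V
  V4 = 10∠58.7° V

Step 1 — Convert each phasor to rectangular form:
  V1 = 17.4·(cos(-140.3°) + j·sin(-140.3°)) = -13.39 - j11.11 V
  V2 = 14.3·(cos(-90.0°) + j·sin(-90.0°)) = 0 - j14.3 V
  V3 = 79.7·(cos(-138.4°) + j·sin(-138.4°)) = -59.6 - j52.91 V
  V4 = 10·(cos(58.7°) + j·sin(58.7°)) = 5.195 + j8.545 V
Step 2 — Sum components: V_total = -67.79 - j69.78 V.
Step 3 — Convert to polar: |V_total| = 97.29 V, ∠V_total = -134.2°.

V_total = 97.29∠-134.2° V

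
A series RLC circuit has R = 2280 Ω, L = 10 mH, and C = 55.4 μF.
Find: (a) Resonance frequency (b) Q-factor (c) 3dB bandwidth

Step 1 — Resonance condition Im(Z)=0 gives ω₀ = 1/√(LC).
Step 2 — ω₀ = 1/√(0.01·5.54e-05) = 1344 rad/s.
Step 3 — f₀ = ω₀/(2π) = 213.8 Hz.
Step 4 — Series Q: Q = ω₀L/R = 1344·0.01/2280 = 0.005893.
Step 5 — 3dB bandwidth: Δω = ω₀/Q = 2.28e+05 rad/s; BW = Δω/(2π) = 3.629e+04 Hz.

(a) f₀ = 213.8 Hz  (b) Q = 0.005893  (c) BW = 3.629e+04 Hz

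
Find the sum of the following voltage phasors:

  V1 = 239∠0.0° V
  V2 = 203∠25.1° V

Step 1 — Convert each phasor to rectangular form:
  V1 = 239·(cos(0.0°) + j·sin(0.0°)) = 239 V
  V2 = 203·(cos(25.1°) + j·sin(25.1°)) = 183.8 + j86.11 V
Step 2 — Sum components: V_total = 422.8 + j86.11 V.
Step 3 — Convert to polar: |V_total| = 431.5 V, ∠V_total = 11.5°.

V_total = 431.5∠11.5° V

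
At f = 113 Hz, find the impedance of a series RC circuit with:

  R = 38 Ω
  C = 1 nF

Step 1 — Angular frequency: ω = 2π·f = 2π·113 = 710 rad/s.
Step 2 — Component impedances:
  R: Z = R = 38 Ω
  C: Z = 1/(jωC) = -j/(ω·C) = 0 - j1.408e+06 Ω
Step 3 — Series combination: Z_total = R + C = 38 - j1.408e+06 Ω = 1.408e+06∠-90.0° Ω.

Z = 38 - j1.408e+06 Ω = 1.408e+06∠-90.0° Ω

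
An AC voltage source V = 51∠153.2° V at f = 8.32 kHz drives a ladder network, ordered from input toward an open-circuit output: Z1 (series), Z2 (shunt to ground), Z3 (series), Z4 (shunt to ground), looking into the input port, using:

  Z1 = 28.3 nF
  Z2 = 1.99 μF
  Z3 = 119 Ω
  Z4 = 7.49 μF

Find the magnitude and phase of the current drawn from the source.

Step 1 — Angular frequency: ω = 2π·f = 2π·8320 = 5.228e+04 rad/s.
Step 2 — Component impedances:
  Z1: Z = 1/(jωC) = -j/(ω·C) = 0 - j675.9 Ω
  Z2: Z = 1/(jωC) = -j/(ω·C) = 0 - j9.613 Ω
  Z3: Z = R = 119 Ω
  Z4: Z = 1/(jωC) = -j/(ω·C) = 0 - j2.554 Ω
Step 3 — Ladder network (open output): work backward from the far end, alternating series and parallel combinations. Z_in = 0.7685 - j685.5 Ω = 685.5∠-89.9° Ω.
Step 4 — Source phasor: V = 51∠153.2° V = -45.52 + j22.99 V.
Step 5 — Ohm's law: I = V / Z_total = (-45.52 + j22.99) / (0.7685 - j685.5) = -0.03362 - j0.06637 A.
Step 6 — Convert to polar: |I| = 0.0744 A, ∠I = -116.9°.

I = 0.0744∠-116.9° A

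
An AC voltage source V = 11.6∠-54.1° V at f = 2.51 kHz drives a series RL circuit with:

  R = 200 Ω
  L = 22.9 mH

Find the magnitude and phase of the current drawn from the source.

Step 1 — Angular frequency: ω = 2π·f = 2π·2510 = 1.577e+04 rad/s.
Step 2 — Component impedances:
  R: Z = R = 200 Ω
  L: Z = jωL = j·1.577e+04·0.0229 = 0 + j361.2 Ω
Step 3 — Series combination: Z_total = R + L = 200 + j361.2 Ω = 412.8∠61.0° Ω.
Step 4 — Source phasor: V = 11.6∠-54.1° V = 6.802 - j9.396 V.
Step 5 — Ohm's law: I = V / Z_total = (6.802 - j9.396) / (200 + j361.2) = -0.01193 - j0.02544 A.
Step 6 — Convert to polar: |I| = 0.0281 A, ∠I = -115.1°.

I = 0.0281∠-115.1° A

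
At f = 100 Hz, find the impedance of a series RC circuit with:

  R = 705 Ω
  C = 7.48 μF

Step 1 — Angular frequency: ω = 2π·f = 2π·100 = 628.3 rad/s.
Step 2 — Component impedances:
  R: Z = R = 705 Ω
  C: Z = 1/(jωC) = -j/(ω·C) = 0 - j212.8 Ω
Step 3 — Series combination: Z_total = R + C = 705 - j212.8 Ω = 736.4∠-16.8° Ω.

Z = 705 - j212.8 Ω = 736.4∠-16.8° Ω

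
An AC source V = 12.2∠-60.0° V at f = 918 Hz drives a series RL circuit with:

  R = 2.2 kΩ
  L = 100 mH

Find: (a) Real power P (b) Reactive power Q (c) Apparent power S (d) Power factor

Step 1 — Angular frequency: ω = 2π·f = 2π·918 = 5768 rad/s.
Step 2 — Component impedances:
  R: Z = R = 2200 Ω
  L: Z = jωL = j·5768·0.1 = 0 + j576.8 Ω
Step 3 — Series combination: Z_total = R + L = 2200 + j576.8 Ω = 2274∠14.7° Ω.
Step 4 — Source phasor: V = 12.2∠-60.0° V = 6.1 - j10.57 V.
Step 5 — Current: I = V / Z = 0.001416 - j0.005174 A = 0.005364∠-74.7° A.
Step 6 — Complex power: S = V·I* = 0.0633 + j0.0166 VA.
Step 7 — Real power: P = Re(S) = 0.0633 W.
Step 8 — Reactive power: Q = Im(S) = 0.0166 VAR.
Step 9 — Apparent power: |S| = 0.06544 VA.
Step 10 — Power factor: PF = P/|S| = 0.9673 (lagging).

(a) P = 0.0633 W  (b) Q = 0.0166 VAR  (c) S = 0.06544 VA  (d) PF = 0.9673 (lagging)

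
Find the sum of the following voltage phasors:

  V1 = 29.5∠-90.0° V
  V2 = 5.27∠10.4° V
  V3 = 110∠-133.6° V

Step 1 — Convert each phasor to rectangular form:
  V1 = 29.5·(cos(-90.0°) + j·sin(-90.0°)) = 0 - j29.5 V
  V2 = 5.27·(cos(10.4°) + j·sin(10.4°)) = 5.183 + j0.9513 V
  V3 = 110·(cos(-133.6°) + j·sin(-133.6°)) = -75.86 - j79.66 V
Step 2 — Sum components: V_total = -70.67 - j108.2 V.
Step 3 — Convert to polar: |V_total| = 129.2 V, ∠V_total = -123.2°.

V_total = 129.2∠-123.2° V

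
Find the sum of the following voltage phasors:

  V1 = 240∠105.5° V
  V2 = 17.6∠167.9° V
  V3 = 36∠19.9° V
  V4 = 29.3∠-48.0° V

Step 1 — Convert each phasor to rectangular form:
  V1 = 240·(cos(105.5°) + j·sin(105.5°)) = -64.14 + j231.3 V
  V2 = 17.6·(cos(167.9°) + j·sin(167.9°)) = -17.21 + j3.689 V
  V3 = 36·(cos(19.9°) + j·sin(19.9°)) = 33.85 + j12.25 V
  V4 = 29.3·(cos(-48.0°) + j·sin(-48.0°)) = 19.61 - j21.77 V
Step 2 — Sum components: V_total = -27.89 + j225.4 V.
Step 3 — Convert to polar: |V_total| = 227.2 V, ∠V_total = 97.1°.

V_total = 227.2∠97.1° V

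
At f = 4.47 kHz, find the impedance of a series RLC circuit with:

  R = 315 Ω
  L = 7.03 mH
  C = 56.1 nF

Step 1 — Angular frequency: ω = 2π·f = 2π·4470 = 2.809e+04 rad/s.
Step 2 — Component impedances:
  R: Z = R = 315 Ω
  L: Z = jωL = j·2.809e+04·0.00703 = 0 + j197.4 Ω
  C: Z = 1/(jωC) = -j/(ω·C) = 0 - j634.7 Ω
Step 3 — Series combination: Z_total = R + L + C = 315 - j437.2 Ω = 538.9∠-54.2° Ω.

Z = 315 - j437.2 Ω = 538.9∠-54.2° Ω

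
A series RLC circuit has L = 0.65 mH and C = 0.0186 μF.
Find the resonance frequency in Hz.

Step 1 — Resonance condition Im(Z)=0 gives ω₀ = 1/√(LC).
Step 2 — ω₀ = 1/√(0.00065·1.86e-08) = 2.876e+05 rad/s.
Step 3 — f₀ = ω₀/(2π) = 4.577e+04 Hz.

f₀ = 4.577e+04 Hz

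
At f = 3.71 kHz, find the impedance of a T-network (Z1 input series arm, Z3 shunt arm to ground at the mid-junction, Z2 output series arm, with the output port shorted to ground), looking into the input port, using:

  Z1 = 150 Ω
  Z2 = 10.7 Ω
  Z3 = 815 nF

Step 1 — Angular frequency: ω = 2π·f = 2π·3710 = 2.331e+04 rad/s.
Step 2 — Component impedances:
  Z1: Z = R = 150 Ω
  Z2: Z = R = 10.7 Ω
  Z3: Z = 1/(jωC) = -j/(ω·C) = 0 - j52.64 Ω
Step 3 — With the output port shorted to ground, the output series arm Z2 runs from the junction to ground; the shunt arm Z3 also runs from the junction to ground. They appear in parallel: Z3 || Z2 = 10.28 - j2.089 Ω.
Step 4 — Series with input arm Z1: Z_in = Z1 + (Z3 || Z2) = 160.3 - j2.089 Ω = 160.3∠-0.7° Ω.

Z = 160.3 - j2.089 Ω = 160.3∠-0.7° Ω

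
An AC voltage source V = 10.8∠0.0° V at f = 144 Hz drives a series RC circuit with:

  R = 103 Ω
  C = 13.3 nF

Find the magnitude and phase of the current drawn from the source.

Step 1 — Angular frequency: ω = 2π·f = 2π·144 = 904.8 rad/s.
Step 2 — Component impedances:
  R: Z = R = 103 Ω
  C: Z = 1/(jωC) = -j/(ω·C) = 0 - j8.31e+04 Ω
Step 3 — Series combination: Z_total = R + C = 103 - j8.31e+04 Ω = 8.31e+04∠-89.9° Ω.
Step 4 — Source phasor: V = 10.8∠0.0° V = 10.8 V.
Step 5 — Ohm's law: I = V / Z_total = (10.8) / (103 - j8.31e+04) = 1.611e-07 + j0.00013 A.
Step 6 — Convert to polar: |I| = 0.00013 A, ∠I = 89.9°.

I = 0.00013∠89.9° A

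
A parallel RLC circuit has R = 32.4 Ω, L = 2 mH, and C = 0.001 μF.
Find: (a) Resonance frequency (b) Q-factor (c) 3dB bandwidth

Step 1 — Resonance: ω₀ = 1/√(LC) = 1/√(0.002·1e-09) = 7.071e+05 rad/s.
Step 2 — f₀ = ω₀/(2π) = 1.125e+05 Hz.
Step 3 — Parallel Q: Q = R/(ω₀L) = 32.4/(7.071e+05·0.002) = 0.02291.
Step 4 — Bandwidth: Δω = ω₀/Q = 3.086e+07 rad/s; BW = Δω/(2π) = 4.912e+06 Hz.

(a) f₀ = 1.125e+05 Hz  (b) Q = 0.02291  (c) BW = 4.912e+06 Hz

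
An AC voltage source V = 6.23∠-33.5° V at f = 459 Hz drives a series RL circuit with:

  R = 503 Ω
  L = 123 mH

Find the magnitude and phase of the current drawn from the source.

Step 1 — Angular frequency: ω = 2π·f = 2π·459 = 2884 rad/s.
Step 2 — Component impedances:
  R: Z = R = 503 Ω
  L: Z = jωL = j·2884·0.123 = 0 + j354.7 Ω
Step 3 — Series combination: Z_total = R + L = 503 + j354.7 Ω = 615.5∠35.2° Ω.
Step 4 — Source phasor: V = 6.23∠-33.5° V = 5.195 - j3.439 V.
Step 5 — Ohm's law: I = V / Z_total = (5.195 - j3.439) / (503 + j354.7) = 0.003678 - j0.00943 A.
Step 6 — Convert to polar: |I| = 0.01012 A, ∠I = -68.7°.

I = 0.01012∠-68.7° A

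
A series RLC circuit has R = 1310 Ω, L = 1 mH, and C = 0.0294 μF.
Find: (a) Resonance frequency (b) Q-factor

Step 1 — Resonance condition Im(Z)=0 gives ω₀ = 1/√(LC).
Step 2 — ω₀ = 1/√(0.001·2.94e-08) = 1.844e+05 rad/s.
Step 3 — f₀ = ω₀/(2π) = 2.935e+04 Hz.
Step 4 — Series Q: Q = ω₀L/R = 1.844e+05·0.001/1310 = 0.1408.

(a) f₀ = 2.935e+04 Hz  (b) Q = 0.1408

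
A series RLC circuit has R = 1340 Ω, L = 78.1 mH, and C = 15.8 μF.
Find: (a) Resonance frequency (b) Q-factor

Step 1 — Resonance condition Im(Z)=0 gives ω₀ = 1/√(LC).
Step 2 — ω₀ = 1/√(0.0781·1.58e-05) = 900.2 rad/s.
Step 3 — f₀ = ω₀/(2π) = 143.3 Hz.
Step 4 — Series Q: Q = ω₀L/R = 900.2·0.0781/1340 = 0.05247.

(a) f₀ = 143.3 Hz  (b) Q = 0.05247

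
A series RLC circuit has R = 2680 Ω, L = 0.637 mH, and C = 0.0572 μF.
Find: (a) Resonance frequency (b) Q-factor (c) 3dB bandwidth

Step 1 — Resonance: ω₀ = 1/√(LC) = 1/√(0.000637·5.72e-08) = 1.657e+05 rad/s.
Step 2 — f₀ = ω₀/(2π) = 2.637e+04 Hz.
Step 3 — Series Q: Q = ω₀L/R = 1.657e+05·0.000637/2680 = 0.03938.
Step 4 — Bandwidth: Δω = ω₀/Q = 4.207e+06 rad/s; BW = Δω/(2π) = 6.696e+05 Hz.

(a) f₀ = 2.637e+04 Hz  (b) Q = 0.03938  (c) BW = 6.696e+05 Hz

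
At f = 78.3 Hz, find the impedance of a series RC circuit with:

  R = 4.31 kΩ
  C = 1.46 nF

Step 1 — Angular frequency: ω = 2π·f = 2π·78.3 = 492 rad/s.
Step 2 — Component impedances:
  R: Z = R = 4310 Ω
  C: Z = 1/(jωC) = -j/(ω·C) = 0 - j1.392e+06 Ω
Step 3 — Series combination: Z_total = R + C = 4310 - j1.392e+06 Ω = 1.392e+06∠-89.8° Ω.

Z = 4310 - j1.392e+06 Ω = 1.392e+06∠-89.8° Ω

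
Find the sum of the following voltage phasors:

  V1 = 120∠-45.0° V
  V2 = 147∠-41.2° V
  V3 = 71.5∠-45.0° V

Step 1 — Convert each phasor to rectangular form:
  V1 = 120·(cos(-45.0°) + j·sin(-45.0°)) = 84.85 - j84.85 V
  V2 = 147·(cos(-41.2°) + j·sin(-41.2°)) = 110.6 - j96.83 V
  V3 = 71.5·(cos(-45.0°) + j·sin(-45.0°)) = 50.56 - j50.56 V
Step 2 — Sum components: V_total = 246 - j232.2 V.
Step 3 — Convert to polar: |V_total| = 338.3 V, ∠V_total = -43.3°.

V_total = 338.3∠-43.3° V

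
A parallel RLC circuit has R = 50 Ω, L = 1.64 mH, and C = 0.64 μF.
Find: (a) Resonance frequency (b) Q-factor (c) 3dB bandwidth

Step 1 — Resonance: ω₀ = 1/√(LC) = 1/√(0.00164·6.4e-07) = 3.087e+04 rad/s.
Step 2 — f₀ = ω₀/(2π) = 4913 Hz.
Step 3 — Parallel Q: Q = R/(ω₀L) = 50/(3.087e+04·0.00164) = 0.9877.
Step 4 — Bandwidth: Δω = ω₀/Q = 3.125e+04 rad/s; BW = Δω/(2π) = 4974 Hz.

(a) f₀ = 4913 Hz  (b) Q = 0.9877  (c) BW = 4974 Hz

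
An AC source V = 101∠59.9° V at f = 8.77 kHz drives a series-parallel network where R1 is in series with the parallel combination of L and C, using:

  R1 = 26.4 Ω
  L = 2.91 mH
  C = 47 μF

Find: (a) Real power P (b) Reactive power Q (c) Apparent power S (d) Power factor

Step 1 — Angular frequency: ω = 2π·f = 2π·8770 = 5.51e+04 rad/s.
Step 2 — Component impedances:
  R1: Z = R = 26.4 Ω
  L: Z = jωL = j·5.51e+04·0.00291 = 0 + j160.4 Ω
  C: Z = 1/(jωC) = -j/(ω·C) = 0 - j0.3861 Ω
Step 3 — Parallel branch: L || C = 1/(1/L + 1/C) = 0 - j0.3871 Ω.
Step 4 — Series with R1: Z_total = R1 + (L || C) = 26.4 - j0.3871 Ω = 26.4∠-0.8° Ω.
Step 5 — Source phasor: V = 101∠59.9° V = 50.65 + j87.38 V.
Step 6 — Current: I = V / Z = 1.87 + j3.337 A = 3.825∠60.7° A.
Step 7 — Complex power: S = V·I* = 386.3 - j5.664 VA.
Step 8 — Real power: P = Re(S) = 386.3 W.
Step 9 — Reactive power: Q = Im(S) = -5.664 VAR.
Step 10 — Apparent power: |S| = 386.4 VA.
Step 11 — Power factor: PF = P/|S| = 0.9999 (leading).

(a) P = 386.3 W  (b) Q = -5.664 VAR  (c) S = 386.4 VA  (d) PF = 0.9999 (leading)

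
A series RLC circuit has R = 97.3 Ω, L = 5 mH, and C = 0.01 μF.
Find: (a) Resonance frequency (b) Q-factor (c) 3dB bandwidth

Step 1 — Resonance: ω₀ = 1/√(LC) = 1/√(0.005·1e-08) = 1.414e+05 rad/s.
Step 2 — f₀ = ω₀/(2π) = 2.251e+04 Hz.
Step 3 — Series Q: Q = ω₀L/R = 1.414e+05·0.005/97.3 = 7.267.
Step 4 — Bandwidth: Δω = ω₀/Q = 1.946e+04 rad/s; BW = Δω/(2π) = 3097 Hz.

(a) f₀ = 2.251e+04 Hz  (b) Q = 7.267  (c) BW = 3097 Hz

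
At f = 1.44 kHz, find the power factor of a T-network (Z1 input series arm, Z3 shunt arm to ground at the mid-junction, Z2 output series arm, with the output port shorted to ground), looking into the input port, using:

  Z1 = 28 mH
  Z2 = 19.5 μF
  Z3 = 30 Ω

Step 1 — Angular frequency: ω = 2π·f = 2π·1440 = 9048 rad/s.
Step 2 — Component impedances:
  Z1: Z = jωL = j·9048·0.028 = 0 + j253.3 Ω
  Z2: Z = 1/(jωC) = -j/(ω·C) = 0 - j5.668 Ω
  Z3: Z = R = 30 Ω
Step 3 — With the output port shorted to ground, the output series arm Z2 runs from the junction to ground; the shunt arm Z3 also runs from the junction to ground. They appear in parallel: Z3 || Z2 = 1.034 - j5.473 Ω.
Step 4 — Series with input arm Z1: Z_in = Z1 + (Z3 || Z2) = 1.034 + j247.9 Ω = 247.9∠89.8° Ω.
Step 5 — Power factor: PF = cos(φ) = Re(Z)/|Z| = 1.034/247.9 = 0.004171.
Step 6 — Type: Im(Z) = 247.9 ⇒ lagging (phase φ = 89.8°).

PF = 0.004171 (lagging, φ = 89.8°)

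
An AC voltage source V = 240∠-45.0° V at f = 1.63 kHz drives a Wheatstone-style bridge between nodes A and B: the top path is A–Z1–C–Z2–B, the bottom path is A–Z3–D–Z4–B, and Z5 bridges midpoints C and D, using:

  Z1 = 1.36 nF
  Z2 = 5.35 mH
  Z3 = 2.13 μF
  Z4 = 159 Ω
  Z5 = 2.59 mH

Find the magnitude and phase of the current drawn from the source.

Step 1 — Angular frequency: ω = 2π·f = 2π·1630 = 1.024e+04 rad/s.
Step 2 — Component impedances:
  Z1: Z = 1/(jωC) = -j/(ω·C) = 0 - j7.179e+04 Ω
  Z2: Z = jωL = j·1.024e+04·0.00535 = 0 + j54.79 Ω
  Z3: Z = 1/(jωC) = -j/(ω·C) = 0 - j45.84 Ω
  Z4: Z = R = 159 Ω
  Z5: Z = jωL = j·1.024e+04·0.00259 = 0 + j26.53 Ω
Step 3 — Bridge requires nodal analysis (the Z5 bridge couples midpoints C and D, so the two paths cannot be reduced to a simple series/parallel combination). Setting node B to ground and injecting 1 A at node A, the 3-node admittance system at A, C, D solves to V_A = Z_AB = 32.96 + j18.62 Ω = 37.86∠29.5° Ω.
Step 4 — Source phasor: V = 240∠-45.0° V = 169.7 - j169.7 V.
Step 5 — Ohm's law: I = V / Z_total = (169.7 - j169.7) / (32.96 + j18.62) = 1.697 - j6.108 A.
Step 6 — Convert to polar: |I| = 6.34 A, ∠I = -74.5°.

I = 6.34∠-74.5° A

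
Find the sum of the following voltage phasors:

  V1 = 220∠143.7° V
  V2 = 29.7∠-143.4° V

Step 1 — Convert each phasor to rectangular form:
  V1 = 220·(cos(143.7°) + j·sin(143.7°)) = -177.3 + j130.2 V
  V2 = 29.7·(cos(-143.4°) + j·sin(-143.4°)) = -23.84 - j17.71 V
Step 2 — Sum components: V_total = -201.1 + j112.5 V.
Step 3 — Convert to polar: |V_total| = 230.5 V, ∠V_total = 150.8°.

V_total = 230.5∠150.8° V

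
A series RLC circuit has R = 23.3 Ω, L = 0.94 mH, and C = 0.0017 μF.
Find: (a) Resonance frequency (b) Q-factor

Step 1 — Resonance condition Im(Z)=0 gives ω₀ = 1/√(LC).
Step 2 — ω₀ = 1/√(0.00094·1.7e-09) = 7.911e+05 rad/s.
Step 3 — f₀ = ω₀/(2π) = 1.259e+05 Hz.
Step 4 — Series Q: Q = ω₀L/R = 7.911e+05·0.00094/23.3 = 31.91.

(a) f₀ = 1.259e+05 Hz  (b) Q = 31.91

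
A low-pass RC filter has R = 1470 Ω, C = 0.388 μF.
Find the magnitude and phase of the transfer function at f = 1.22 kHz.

Step 1 — Angular frequency: ω = 2π·1220 = 7665 rad/s.
Step 2 — Transfer function: H(jω) = 1/(1 + jωRC).
Step 3 — Denominator: 1 + jωRC = 1 + j·7665·1470·3.88e-07 = 1 + j4.372.
Step 4 — H = 0.04971 - j0.2174.
Step 5 — Magnitude: |H| = 0.223 (-13.0 dB); phase: φ = -77.1°.

|H| = 0.223 (-13.0 dB), φ = -77.1°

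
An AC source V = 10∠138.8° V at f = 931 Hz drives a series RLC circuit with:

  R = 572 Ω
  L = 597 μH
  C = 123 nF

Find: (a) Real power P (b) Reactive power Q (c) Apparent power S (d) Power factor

Step 1 — Angular frequency: ω = 2π·f = 2π·931 = 5850 rad/s.
Step 2 — Component impedances:
  R: Z = R = 572 Ω
  L: Z = jωL = j·5850·0.000597 = 0 + j3.492 Ω
  C: Z = 1/(jωC) = -j/(ω·C) = 0 - j1390 Ω
Step 3 — Series combination: Z_total = R + L + C = 572 - j1386 Ω = 1500∠-67.6° Ω.
Step 4 — Source phasor: V = 10∠138.8° V = -7.524 + j6.587 V.
Step 5 — Current: I = V / Z = -0.005974 - j0.002963 A = 0.006668∠-153.6° A.
Step 6 — Complex power: S = V·I* = 0.02543 - j0.06164 VA.
Step 7 — Real power: P = Re(S) = 0.02543 W.
Step 8 — Reactive power: Q = Im(S) = -0.06164 VAR.
Step 9 — Apparent power: |S| = 0.06668 VA.
Step 10 — Power factor: PF = P/|S| = 0.3814 (leading).

(a) P = 0.02543 W  (b) Q = -0.06164 VAR  (c) S = 0.06668 VA  (d) PF = 0.3814 (leading)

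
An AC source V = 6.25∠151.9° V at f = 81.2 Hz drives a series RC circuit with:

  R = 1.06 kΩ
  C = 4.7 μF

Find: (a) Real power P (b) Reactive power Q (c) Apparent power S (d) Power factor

Step 1 — Angular frequency: ω = 2π·f = 2π·81.2 = 510.2 rad/s.
Step 2 — Component impedances:
  R: Z = R = 1060 Ω
  C: Z = 1/(jωC) = -j/(ω·C) = 0 - j417 Ω
Step 3 — Series combination: Z_total = R + C = 1060 - j417 Ω = 1139∠-21.5° Ω.
Step 4 — Source phasor: V = 6.25∠151.9° V = -5.513 + j2.944 V.
Step 5 — Current: I = V / Z = -0.00545 + j0.0006329 A = 0.005487∠173.4° A.
Step 6 — Complex power: S = V·I* = 0.03191 - j0.01255 VA.
Step 7 — Real power: P = Re(S) = 0.03191 W.
Step 8 — Reactive power: Q = Im(S) = -0.01255 VAR.
Step 9 — Apparent power: |S| = 0.03429 VA.
Step 10 — Power factor: PF = P/|S| = 0.9306 (leading).

(a) P = 0.03191 W  (b) Q = -0.01255 VAR  (c) S = 0.03429 VA  (d) PF = 0.9306 (leading)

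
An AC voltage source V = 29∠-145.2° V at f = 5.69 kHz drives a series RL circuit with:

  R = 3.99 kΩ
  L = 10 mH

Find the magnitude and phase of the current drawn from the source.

Step 1 — Angular frequency: ω = 2π·f = 2π·5690 = 3.575e+04 rad/s.
Step 2 — Component impedances:
  R: Z = R = 3990 Ω
  L: Z = jωL = j·3.575e+04·0.01 = 0 + j357.5 Ω
Step 3 — Series combination: Z_total = R + L = 3990 + j357.5 Ω = 4006∠5.1° Ω.
Step 4 — Source phasor: V = 29∠-145.2° V = -23.81 - j16.55 V.
Step 5 — Ohm's law: I = V / Z_total = (-23.81 - j16.55) / (3990 + j357.5) = -0.006289 - j0.003584 A.
Step 6 — Convert to polar: |I| = 0.007239 A, ∠I = -150.3°.

I = 0.007239∠-150.3° A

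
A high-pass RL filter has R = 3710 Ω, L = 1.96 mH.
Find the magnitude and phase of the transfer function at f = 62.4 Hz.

Step 1 — Angular frequency: ω = 2π·62.4 = 392.1 rad/s.
Step 2 — Transfer function: H(jω) = jωL/(R + jωL).
Step 3 — Numerator jωL = j·0.7685; denominator R + jωL = 3710 + j0.7685.
Step 4 — H = 4.29e-08 + j0.0002071.
Step 5 — Magnitude: |H| = 0.0002071 (-73.7 dB); phase: φ = 90.0°.

|H| = 0.0002071 (-73.7 dB), φ = 90.0°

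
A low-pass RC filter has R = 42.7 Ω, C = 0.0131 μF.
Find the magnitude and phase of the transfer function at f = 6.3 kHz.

Step 1 — Angular frequency: ω = 2π·6300 = 3.958e+04 rad/s.
Step 2 — Transfer function: H(jω) = 1/(1 + jωRC).
Step 3 — Denominator: 1 + jωRC = 1 + j·3.958e+04·42.7·1.31e-08 = 1 + j0.02214.
Step 4 — H = 0.9995 - j0.02213.
Step 5 — Magnitude: |H| = 0.9998 (-0.0 dB); phase: φ = -1.3°.

|H| = 0.9998 (-0.0 dB), φ = -1.3°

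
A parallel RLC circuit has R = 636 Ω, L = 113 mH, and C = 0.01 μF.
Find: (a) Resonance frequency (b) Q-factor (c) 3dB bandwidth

Step 1 — Resonance: ω₀ = 1/√(LC) = 1/√(0.113·1e-08) = 2.975e+04 rad/s.
Step 2 — f₀ = ω₀/(2π) = 4735 Hz.
Step 3 — Parallel Q: Q = R/(ω₀L) = 636/(2.975e+04·0.113) = 0.1892.
Step 4 — Bandwidth: Δω = ω₀/Q = 1.572e+05 rad/s; BW = Δω/(2π) = 2.502e+04 Hz.

(a) f₀ = 4735 Hz  (b) Q = 0.1892  (c) BW = 2.502e+04 Hz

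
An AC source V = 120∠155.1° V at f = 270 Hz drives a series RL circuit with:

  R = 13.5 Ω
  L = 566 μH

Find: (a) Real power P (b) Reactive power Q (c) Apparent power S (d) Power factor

Step 1 — Angular frequency: ω = 2π·f = 2π·270 = 1696 rad/s.
Step 2 — Component impedances:
  R: Z = R = 13.5 Ω
  L: Z = jωL = j·1696·0.000566 = 0 + j0.9602 Ω
Step 3 — Series combination: Z_total = R + L = 13.5 + j0.9602 Ω = 13.53∠4.1° Ω.
Step 4 — Source phasor: V = 120∠155.1° V = -108.8 + j50.52 V.
Step 5 — Current: I = V / Z = -7.757 + j4.294 A = 8.866∠151.0° A.
Step 6 — Complex power: S = V·I* = 1061 + j75.49 VA.
Step 7 — Real power: P = Re(S) = 1061 W.
Step 8 — Reactive power: Q = Im(S) = 75.49 VAR.
Step 9 — Apparent power: |S| = 1064 VA.
Step 10 — Power factor: PF = P/|S| = 0.9975 (lagging).

(a) P = 1061 W  (b) Q = 75.49 VAR  (c) S = 1064 VA  (d) PF = 0.9975 (lagging)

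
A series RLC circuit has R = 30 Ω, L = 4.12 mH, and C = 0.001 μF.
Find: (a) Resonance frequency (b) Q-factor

Step 1 — Resonance condition Im(Z)=0 gives ω₀ = 1/√(LC).
Step 2 — ω₀ = 1/√(0.00412·1e-09) = 4.927e+05 rad/s.
Step 3 — f₀ = ω₀/(2π) = 7.841e+04 Hz.
Step 4 — Series Q: Q = ω₀L/R = 4.927e+05·0.00412/30 = 67.66.

(a) f₀ = 7.841e+04 Hz  (b) Q = 67.66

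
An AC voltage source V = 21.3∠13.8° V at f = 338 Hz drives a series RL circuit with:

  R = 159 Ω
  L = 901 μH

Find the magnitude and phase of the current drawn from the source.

Step 1 — Angular frequency: ω = 2π·f = 2π·338 = 2124 rad/s.
Step 2 — Component impedances:
  R: Z = R = 159 Ω
  L: Z = jωL = j·2124·0.000901 = 0 + j1.913 Ω
Step 3 — Series combination: Z_total = R + L = 159 + j1.913 Ω = 159∠0.7° Ω.
Step 4 — Source phasor: V = 21.3∠13.8° V = 20.69 + j5.081 V.
Step 5 — Ohm's law: I = V / Z_total = (20.69 + j5.081) / (159 + j1.913) = 0.1305 + j0.03038 A.
Step 6 — Convert to polar: |I| = 0.134 A, ∠I = 13.1°.

I = 0.134∠13.1° A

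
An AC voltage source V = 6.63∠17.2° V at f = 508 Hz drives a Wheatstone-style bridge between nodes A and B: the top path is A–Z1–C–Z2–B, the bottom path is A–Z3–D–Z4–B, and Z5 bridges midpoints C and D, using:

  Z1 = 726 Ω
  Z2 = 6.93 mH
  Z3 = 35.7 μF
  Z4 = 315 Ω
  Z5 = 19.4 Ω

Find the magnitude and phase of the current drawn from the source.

Step 1 — Angular frequency: ω = 2π·f = 2π·508 = 3192 rad/s.
Step 2 — Component impedances:
  Z1: Z = R = 726 Ω
  Z2: Z = jωL = j·3192·0.00693 = 0 + j22.12 Ω
  Z3: Z = 1/(jωC) = -j/(ω·C) = 0 - j8.776 Ω
  Z4: Z = R = 315 Ω
  Z5: Z = R = 19.4 Ω
Step 3 — Bridge requires nodal analysis (the Z5 bridge couples midpoints C and D, so the two paths cannot be reduced to a simple series/parallel combination). Setting node B to ground and injecting 1 A at node A, the 3-node admittance system at A, C, D solves to V_A = Z_AB = 19.25 + j11.25 Ω = 22.3∠30.3° Ω.
Step 4 — Source phasor: V = 6.63∠17.2° V = 6.333 + j1.961 V.
Step 5 — Ohm's law: I = V / Z_total = (6.333 + j1.961) / (19.25 + j11.25) = 0.2896 - j0.06741 A.
Step 6 — Convert to polar: |I| = 0.2974 A, ∠I = -13.1°.

I = 0.2974∠-13.1° A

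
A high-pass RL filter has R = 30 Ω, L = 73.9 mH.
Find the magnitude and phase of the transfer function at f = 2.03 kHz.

Step 1 — Angular frequency: ω = 2π·2030 = 1.275e+04 rad/s.
Step 2 — Transfer function: H(jω) = jωL/(R + jωL).
Step 3 — Numerator jωL = j·942.6; denominator R + jωL = 30 + j942.6.
Step 4 — H = 0.999 + j0.0318.
Step 5 — Magnitude: |H| = 0.9995 (-0.0 dB); phase: φ = 1.8°.

|H| = 0.9995 (-0.0 dB), φ = 1.8°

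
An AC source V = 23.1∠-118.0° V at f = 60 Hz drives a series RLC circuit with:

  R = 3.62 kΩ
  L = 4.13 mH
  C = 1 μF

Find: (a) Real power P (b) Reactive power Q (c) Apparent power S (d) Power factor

Step 1 — Angular frequency: ω = 2π·f = 2π·60 = 377 rad/s.
Step 2 — Component impedances:
  R: Z = R = 3620 Ω
  L: Z = jωL = j·377·0.00413 = 0 + j1.557 Ω
  C: Z = 1/(jωC) = -j/(ω·C) = 0 - j2653 Ω
Step 3 — Series combination: Z_total = R + L + C = 3620 - j2651 Ω = 4487∠-36.2° Ω.
Step 4 — Source phasor: V = 23.1∠-118.0° V = -10.84 - j20.4 V.
Step 5 — Current: I = V / Z = 0.0007358 - j0.005095 A = 0.005148∠-81.8° A.
Step 6 — Complex power: S = V·I* = 0.09595 - j0.07027 VA.
Step 7 — Real power: P = Re(S) = 0.09595 W.
Step 8 — Reactive power: Q = Im(S) = -0.07027 VAR.
Step 9 — Apparent power: |S| = 0.1189 VA.
Step 10 — Power factor: PF = P/|S| = 0.8068 (leading).

(a) P = 0.09595 W  (b) Q = -0.07027 VAR  (c) S = 0.1189 VA  (d) PF = 0.8068 (leading)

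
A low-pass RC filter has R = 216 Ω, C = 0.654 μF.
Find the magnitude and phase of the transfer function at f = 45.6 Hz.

Step 1 — Angular frequency: ω = 2π·45.6 = 286.5 rad/s.
Step 2 — Transfer function: H(jω) = 1/(1 + jωRC).
Step 3 — Denominator: 1 + jωRC = 1 + j·286.5·216·6.54e-07 = 1 + j0.04047.
Step 4 — H = 0.9984 - j0.04041.
Step 5 — Magnitude: |H| = 0.9992 (-0.0 dB); phase: φ = -2.3°.

|H| = 0.9992 (-0.0 dB), φ = -2.3°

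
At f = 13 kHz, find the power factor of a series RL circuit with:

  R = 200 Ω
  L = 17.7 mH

Step 1 — Angular frequency: ω = 2π·f = 2π·1.3e+04 = 8.168e+04 rad/s.
Step 2 — Component impedances:
  R: Z = R = 200 Ω
  L: Z = jωL = j·8.168e+04·0.0177 = 0 + j1446 Ω
Step 3 — Series combination: Z_total = R + L = 200 + j1446 Ω = 1460∠82.1° Ω.
Step 4 — Power factor: PF = cos(φ) = Re(Z)/|Z| = 200/1460 = 0.137.
Step 5 — Type: Im(Z) = 1446 ⇒ lagging (phase φ = 82.1°).

PF = 0.137 (lagging, φ = 82.1°)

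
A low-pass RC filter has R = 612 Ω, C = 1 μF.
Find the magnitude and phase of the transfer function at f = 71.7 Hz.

Step 1 — Angular frequency: ω = 2π·71.7 = 450.5 rad/s.
Step 2 — Transfer function: H(jω) = 1/(1 + jωRC).
Step 3 — Denominator: 1 + jωRC = 1 + j·450.5·612·1e-06 = 1 + j0.2757.
Step 4 — H = 0.9294 - j0.2562.
Step 5 — Magnitude: |H| = 0.964 (-0.3 dB); phase: φ = -15.4°.

|H| = 0.964 (-0.3 dB), φ = -15.4°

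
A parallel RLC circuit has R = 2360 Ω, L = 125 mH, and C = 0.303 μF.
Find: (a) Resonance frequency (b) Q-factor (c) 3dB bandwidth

Step 1 — Resonance: ω₀ = 1/√(LC) = 1/√(0.125·3.03e-07) = 5138 rad/s.
Step 2 — f₀ = ω₀/(2π) = 817.8 Hz.
Step 3 — Parallel Q: Q = R/(ω₀L) = 2360/(5138·0.125) = 3.674.
Step 4 — Bandwidth: Δω = ω₀/Q = 1398 rad/s; BW = Δω/(2π) = 222.6 Hz.

(a) f₀ = 817.8 Hz  (b) Q = 3.674  (c) BW = 222.6 Hz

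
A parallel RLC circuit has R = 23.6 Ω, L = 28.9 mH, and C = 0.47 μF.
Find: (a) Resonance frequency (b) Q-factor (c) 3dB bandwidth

Step 1 — Resonance: ω₀ = 1/√(LC) = 1/√(0.0289·4.7e-07) = 8580 rad/s.
Step 2 — f₀ = ω₀/(2π) = 1366 Hz.
Step 3 — Parallel Q: Q = R/(ω₀L) = 23.6/(8580·0.0289) = 0.09517.
Step 4 — Bandwidth: Δω = ω₀/Q = 9.016e+04 rad/s; BW = Δω/(2π) = 1.435e+04 Hz.

(a) f₀ = 1366 Hz  (b) Q = 0.09517  (c) BW = 1.435e+04 Hz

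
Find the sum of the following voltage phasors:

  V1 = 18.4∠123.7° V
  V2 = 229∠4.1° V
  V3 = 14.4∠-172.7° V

Step 1 — Convert each phasor to rectangular form:
  V1 = 18.4·(cos(123.7°) + j·sin(123.7°)) = -10.21 + j15.31 V
  V2 = 229·(cos(4.1°) + j·sin(4.1°)) = 228.4 + j16.37 V
  V3 = 14.4·(cos(-172.7°) + j·sin(-172.7°)) = -14.28 - j1.83 V
Step 2 — Sum components: V_total = 203.9 + j29.85 V.
Step 3 — Convert to polar: |V_total| = 206.1 V, ∠V_total = 8.3°.

V_total = 206.1∠8.3° V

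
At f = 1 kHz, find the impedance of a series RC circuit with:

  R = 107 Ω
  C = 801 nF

Step 1 — Angular frequency: ω = 2π·f = 2π·1000 = 6283 rad/s.
Step 2 — Component impedances:
  R: Z = R = 107 Ω
  C: Z = 1/(jωC) = -j/(ω·C) = 0 - j198.7 Ω
Step 3 — Series combination: Z_total = R + C = 107 - j198.7 Ω = 225.7∠-61.7° Ω.

Z = 107 - j198.7 Ω = 225.7∠-61.7° Ω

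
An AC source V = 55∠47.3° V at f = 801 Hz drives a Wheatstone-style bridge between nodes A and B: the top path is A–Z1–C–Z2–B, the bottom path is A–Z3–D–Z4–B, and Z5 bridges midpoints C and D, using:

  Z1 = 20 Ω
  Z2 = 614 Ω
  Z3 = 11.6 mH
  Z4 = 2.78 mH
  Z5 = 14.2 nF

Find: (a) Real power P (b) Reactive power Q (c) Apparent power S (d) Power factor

Step 1 — Angular frequency: ω = 2π·f = 2π·801 = 5033 rad/s.
Step 2 — Component impedances:
  Z1: Z = R = 20 Ω
  Z2: Z = R = 614 Ω
  Z3: Z = jωL = j·5033·0.0116 = 0 + j58.38 Ω
  Z4: Z = jωL = j·5033·0.00278 = 0 + j13.99 Ω
  Z5: Z = 1/(jωC) = -j/(ω·C) = 0 - j1.399e+04 Ω
Step 3 — Bridge requires nodal analysis (the Z5 bridge couples midpoints C and D, so the two paths cannot be reduced to a simple series/parallel combination). Setting node B to ground and injecting 1 A at node A, the 3-node admittance system at A, C, D solves to V_A = Z_AB = 8.206 + j71.66 Ω = 72.13∠83.5° Ω.
Step 4 — Source phasor: V = 55∠47.3° V = 37.3 + j40.42 V.
Step 5 — Current: I = V / Z = 0.6156 - j0.45 A = 0.7625∠-36.2° A.
Step 6 — Complex power: S = V·I* = 4.771 + j41.67 VA.
Step 7 — Real power: P = Re(S) = 4.771 W.
Step 8 — Reactive power: Q = Im(S) = 41.67 VAR.
Step 9 — Apparent power: |S| = 41.94 VA.
Step 10 — Power factor: PF = P/|S| = 0.1138 (lagging).

(a) P = 4.771 W  (b) Q = 41.67 VAR  (c) S = 41.94 VA  (d) PF = 0.1138 (lagging)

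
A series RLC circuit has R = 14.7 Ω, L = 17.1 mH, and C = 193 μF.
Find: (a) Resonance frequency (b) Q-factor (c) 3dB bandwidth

Step 1 — Resonance condition Im(Z)=0 gives ω₀ = 1/√(LC).
Step 2 — ω₀ = 1/√(0.0171·0.000193) = 550.5 rad/s.
Step 3 — f₀ = ω₀/(2π) = 87.61 Hz.
Step 4 — Series Q: Q = ω₀L/R = 550.5·0.0171/14.7 = 0.6403.
Step 5 — 3dB bandwidth: Δω = ω₀/Q = 859.6 rad/s; BW = Δω/(2π) = 136.8 Hz.

(a) f₀ = 87.61 Hz  (b) Q = 0.6403  (c) BW = 136.8 Hz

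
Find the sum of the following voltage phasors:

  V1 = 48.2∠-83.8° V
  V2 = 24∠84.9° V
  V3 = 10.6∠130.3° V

Step 1 — Convert each phasor to rectangular form:
  V1 = 48.2·(cos(-83.8°) + j·sin(-83.8°)) = 5.206 - j47.92 V
  V2 = 24·(cos(84.9°) + j·sin(84.9°)) = 2.133 + j23.9 V
  V3 = 10.6·(cos(130.3°) + j·sin(130.3°)) = -6.856 + j8.084 V
Step 2 — Sum components: V_total = 0.4831 - j15.93 V.
Step 3 — Convert to polar: |V_total| = 15.94 V, ∠V_total = -88.3°.

V_total = 15.94∠-88.3° V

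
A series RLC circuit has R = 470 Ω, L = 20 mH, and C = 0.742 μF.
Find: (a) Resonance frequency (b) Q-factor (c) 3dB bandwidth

Step 1 — Resonance: ω₀ = 1/√(LC) = 1/√(0.02·7.42e-07) = 8209 rad/s.
Step 2 — f₀ = ω₀/(2π) = 1306 Hz.
Step 3 — Series Q: Q = ω₀L/R = 8209·0.02/470 = 0.3493.
Step 4 — Bandwidth: Δω = ω₀/Q = 2.35e+04 rad/s; BW = Δω/(2π) = 3740 Hz.

(a) f₀ = 1306 Hz  (b) Q = 0.3493  (c) BW = 3740 Hz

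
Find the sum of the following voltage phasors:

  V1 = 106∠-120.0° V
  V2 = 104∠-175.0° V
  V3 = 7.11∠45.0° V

Step 1 — Convert each phasor to rectangular form:
  V1 = 106·(cos(-120.0°) + j·sin(-120.0°)) = -53 - j91.8 V
  V2 = 104·(cos(-175.0°) + j·sin(-175.0°)) = -103.6 - j9.064 V
  V3 = 7.11·(cos(45.0°) + j·sin(45.0°)) = 5.028 + j5.028 V
Step 2 — Sum components: V_total = -151.6 - j95.84 V.
Step 3 — Convert to polar: |V_total| = 179.3 V, ∠V_total = -147.7°.

V_total = 179.3∠-147.7° V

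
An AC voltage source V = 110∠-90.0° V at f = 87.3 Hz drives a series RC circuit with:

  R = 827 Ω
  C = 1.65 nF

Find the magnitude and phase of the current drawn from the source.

Step 1 — Angular frequency: ω = 2π·f = 2π·87.3 = 548.5 rad/s.
Step 2 — Component impedances:
  R: Z = R = 827 Ω
  C: Z = 1/(jωC) = -j/(ω·C) = 0 - j1.105e+06 Ω
Step 3 — Series combination: Z_total = R + C = 827 - j1.105e+06 Ω = 1.105e+06∠-90.0° Ω.
Step 4 — Source phasor: V = 110∠-90.0° V = 0 - j110 V.
Step 5 — Ohm's law: I = V / Z_total = (0 - j110) / (827 - j1.105e+06) = 9.956e-05 - j7.452e-08 A.
Step 6 — Convert to polar: |I| = 9.956e-05 A, ∠I = -0.0°.

I = 9.956e-05∠-0.0° A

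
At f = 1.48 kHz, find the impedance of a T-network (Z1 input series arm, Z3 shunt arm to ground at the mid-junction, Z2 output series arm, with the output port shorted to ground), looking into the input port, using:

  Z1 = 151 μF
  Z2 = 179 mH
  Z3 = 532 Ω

Step 1 — Angular frequency: ω = 2π·f = 2π·1480 = 9299 rad/s.
Step 2 — Component impedances:
  Z1: Z = 1/(jωC) = -j/(ω·C) = 0 - j0.7122 Ω
  Z2: Z = jωL = j·9299·0.179 = 0 + j1665 Ω
  Z3: Z = R = 532 Ω
Step 3 — With the output port shorted to ground, the output series arm Z2 runs from the junction to ground; the shunt arm Z3 also runs from the junction to ground. They appear in parallel: Z3 || Z2 = 482.7 + j154.3 Ω.
Step 4 — Series with input arm Z1: Z_in = Z1 + (Z3 || Z2) = 482.7 + j153.6 Ω = 506.5∠17.6° Ω.

Z = 482.7 + j153.6 Ω = 506.5∠17.6° Ω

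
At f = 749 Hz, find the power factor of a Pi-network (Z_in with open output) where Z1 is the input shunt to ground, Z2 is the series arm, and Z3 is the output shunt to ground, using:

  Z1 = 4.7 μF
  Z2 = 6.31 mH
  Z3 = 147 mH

Step 1 — Angular frequency: ω = 2π·f = 2π·749 = 4706 rad/s.
Step 2 — Component impedances:
  Z1: Z = 1/(jωC) = -j/(ω·C) = 0 - j45.21 Ω
  Z2: Z = jωL = j·4706·0.00631 = 0 + j29.7 Ω
  Z3: Z = jωL = j·4706·0.147 = 0 + j691.8 Ω
Step 3 — With open output, the series arm Z2 and the output shunt Z3 appear in series to ground: Z2 + Z3 = 0 + j721.5 Ω.
Step 4 — Parallel with input shunt Z1: Z_in = Z1 || (Z2 + Z3) = 0 - j48.23 Ω = 48.23∠-90.0° Ω.
Step 5 — Power factor: PF = cos(φ) = Re(Z)/|Z| = 0/48.23 = 0.
Step 6 — Type: Im(Z) = -48.23 ⇒ leading (phase φ = -90.0°).

PF = 0 (leading, φ = -90.0°)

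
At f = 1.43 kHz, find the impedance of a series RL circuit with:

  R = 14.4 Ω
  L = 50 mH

Step 1 — Angular frequency: ω = 2π·f = 2π·1430 = 8985 rad/s.
Step 2 — Component impedances:
  R: Z = R = 14.4 Ω
  L: Z = jωL = j·8985·0.05 = 0 + j449.2 Ω
Step 3 — Series combination: Z_total = R + L = 14.4 + j449.2 Ω = 449.5∠88.2° Ω.

Z = 14.4 + j449.2 Ω = 449.5∠88.2° Ω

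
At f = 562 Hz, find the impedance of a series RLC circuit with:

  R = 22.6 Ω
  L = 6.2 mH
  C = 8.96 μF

Step 1 — Angular frequency: ω = 2π·f = 2π·562 = 3531 rad/s.
Step 2 — Component impedances:
  R: Z = R = 22.6 Ω
  L: Z = jωL = j·3531·0.0062 = 0 + j21.89 Ω
  C: Z = 1/(jωC) = -j/(ω·C) = 0 - j31.61 Ω
Step 3 — Series combination: Z_total = R + L + C = 22.6 - j9.713 Ω = 24.6∠-23.3° Ω.

Z = 22.6 - j9.713 Ω = 24.6∠-23.3° Ω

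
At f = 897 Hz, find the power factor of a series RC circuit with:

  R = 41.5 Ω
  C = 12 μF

Step 1 — Angular frequency: ω = 2π·f = 2π·897 = 5636 rad/s.
Step 2 — Component impedances:
  R: Z = R = 41.5 Ω
  C: Z = 1/(jωC) = -j/(ω·C) = 0 - j14.79 Ω
Step 3 — Series combination: Z_total = R + C = 41.5 - j14.79 Ω = 44.06∠-19.6° Ω.
Step 4 — Power factor: PF = cos(φ) = Re(Z)/|Z| = 41.5/44.055 = 0.942.
Step 5 — Type: Im(Z) = -14.79 ⇒ leading (phase φ = -19.6°).

PF = 0.942 (leading, φ = -19.6°)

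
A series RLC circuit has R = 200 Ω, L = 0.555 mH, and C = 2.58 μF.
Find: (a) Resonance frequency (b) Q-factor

Step 1 — Resonance condition Im(Z)=0 gives ω₀ = 1/√(LC).
Step 2 — ω₀ = 1/√(0.000555·2.58e-06) = 2.643e+04 rad/s.
Step 3 — f₀ = ω₀/(2π) = 4206 Hz.
Step 4 — Series Q: Q = ω₀L/R = 2.643e+04·0.000555/200 = 0.07333.

(a) f₀ = 4206 Hz  (b) Q = 0.07333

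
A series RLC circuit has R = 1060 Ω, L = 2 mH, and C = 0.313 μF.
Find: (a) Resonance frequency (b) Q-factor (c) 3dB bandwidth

Step 1 — Resonance condition Im(Z)=0 gives ω₀ = 1/√(LC).
Step 2 — ω₀ = 1/√(0.002·3.13e-07) = 3.997e+04 rad/s.
Step 3 — f₀ = ω₀/(2π) = 6361 Hz.
Step 4 — Series Q: Q = ω₀L/R = 3.997e+04·0.002/1060 = 0.07541.
Step 5 — 3dB bandwidth: Δω = ω₀/Q = 5.3e+05 rad/s; BW = Δω/(2π) = 8.435e+04 Hz.

(a) f₀ = 6361 Hz  (b) Q = 0.07541  (c) BW = 8.435e+04 Hz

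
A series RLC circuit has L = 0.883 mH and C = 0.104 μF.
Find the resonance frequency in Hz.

Step 1 — Resonance condition Im(Z)=0 gives ω₀ = 1/√(LC).
Step 2 — ω₀ = 1/√(0.000883·1.04e-07) = 1.044e+05 rad/s.
Step 3 — f₀ = ω₀/(2π) = 1.661e+04 Hz.

f₀ = 1.661e+04 Hz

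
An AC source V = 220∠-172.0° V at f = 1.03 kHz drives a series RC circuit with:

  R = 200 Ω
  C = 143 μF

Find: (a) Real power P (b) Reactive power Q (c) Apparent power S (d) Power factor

Step 1 — Angular frequency: ω = 2π·f = 2π·1030 = 6472 rad/s.
Step 2 — Component impedances:
  R: Z = R = 200 Ω
  C: Z = 1/(jωC) = -j/(ω·C) = 0 - j1.081 Ω
Step 3 — Series combination: Z_total = R + C = 200 - j1.081 Ω = 200∠-0.3° Ω.
Step 4 — Source phasor: V = 220∠-172.0° V = -217.9 - j30.62 V.
Step 5 — Current: I = V / Z = -1.088 - j0.159 A = 1.1∠-171.7° A.
Step 6 — Complex power: S = V·I* = 242 - j1.307 VA.
Step 7 — Real power: P = Re(S) = 242 W.
Step 8 — Reactive power: Q = Im(S) = -1.307 VAR.
Step 9 — Apparent power: |S| = 242 VA.
Step 10 — Power factor: PF = P/|S| = 1 (leading).

(a) P = 242 W  (b) Q = -1.307 VAR  (c) S = 242 VA  (d) PF = 1 (leading)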